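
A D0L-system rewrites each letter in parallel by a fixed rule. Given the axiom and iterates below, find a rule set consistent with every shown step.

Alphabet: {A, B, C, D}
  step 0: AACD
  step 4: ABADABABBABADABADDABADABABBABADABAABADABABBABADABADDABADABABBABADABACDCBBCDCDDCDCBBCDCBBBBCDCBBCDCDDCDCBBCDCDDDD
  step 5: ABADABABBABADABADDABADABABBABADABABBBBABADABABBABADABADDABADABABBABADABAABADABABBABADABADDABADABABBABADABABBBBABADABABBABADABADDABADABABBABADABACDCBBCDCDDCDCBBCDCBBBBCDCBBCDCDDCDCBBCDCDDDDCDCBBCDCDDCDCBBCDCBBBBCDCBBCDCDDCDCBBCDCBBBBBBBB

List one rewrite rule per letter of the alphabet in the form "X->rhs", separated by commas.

  step 4 ⇒ step 5: ABADABABBABADABADDABADABABBABADABAABADABABBABADABADDABADABABBABADABACDCBBCDCDDCDCBBCDCBBBBCDCBBCDCDDCDCBBCDCDDDD ⇒ ABA·D·ABA·BB·ABA·D·ABA·D·D·ABA·D·ABA·BB·ABA·D·ABA·BB·BB·ABA·D·ABA·BB·ABA·D·ABA·D·D·ABA·D·ABA·BB·ABA·D·ABA·ABA·D·ABA·BB·ABA·D·ABA·D·D·ABA·D·ABA·BB·ABA·D·ABA·BB·BB·ABA·D·ABA·BB·ABA·D·ABA·D·D·ABA·D·ABA·BB·ABA·D·ABA·CDC·BB·CDC·D·D·CDC·BB·CDC·BB·BB·CDC·BB·CDC·D·D·CDC·BB·CDC·D·D·D·D·CDC·BB·CDC·D·D·CDC·BB·CDC·BB·BB·CDC·BB·CDC·D·D·CDC·BB·CDC·BB·BB·BB·BB
    A ↦ ABA
    B ↦ D
    C ↦ CDC
    D ↦ BB

A->ABA, B->D, C->CDC, D->BB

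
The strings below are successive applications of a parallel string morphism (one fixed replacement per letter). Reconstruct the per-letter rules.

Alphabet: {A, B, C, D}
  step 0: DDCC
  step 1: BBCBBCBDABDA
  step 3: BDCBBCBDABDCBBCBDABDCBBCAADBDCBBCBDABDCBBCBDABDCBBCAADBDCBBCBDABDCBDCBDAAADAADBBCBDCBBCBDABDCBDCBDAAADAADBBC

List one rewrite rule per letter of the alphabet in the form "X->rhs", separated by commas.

A->AAD, B->BDC, C->BDA, D->BBC

  step 0 ⇒ step 1: DDCC ⇒ BBC·BBC·BDA·BDA
    C ↦ BDA
    D ↦ BBC
    A ↦ AAD  (constrained at step 1)
    B ↦ BDC  (constrained at step 1)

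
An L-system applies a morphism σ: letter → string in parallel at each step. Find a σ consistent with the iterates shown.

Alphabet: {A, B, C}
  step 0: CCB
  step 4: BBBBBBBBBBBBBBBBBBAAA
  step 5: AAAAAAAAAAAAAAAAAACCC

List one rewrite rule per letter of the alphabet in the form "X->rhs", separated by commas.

A->C, B->A, C->BBB

  step 4 ⇒ step 5: BBBBBBBBBBBBBBBBBBAAA ⇒ A·A·A·A·A·A·A·A·A·A·A·A·A·A·A·A·A·A·C·C·C
    A ↦ C
    B ↦ A
    C ↦ BBB  (constrained at step 0)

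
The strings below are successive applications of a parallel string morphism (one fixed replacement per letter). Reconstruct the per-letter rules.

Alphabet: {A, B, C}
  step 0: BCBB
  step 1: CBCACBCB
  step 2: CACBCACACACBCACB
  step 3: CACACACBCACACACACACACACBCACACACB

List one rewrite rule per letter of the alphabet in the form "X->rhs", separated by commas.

  step 2 ⇒ step 3: CACBCACACACBCACB ⇒ CA·CA·CA·CB·CA·CA·CA·CA·CA·CA·CA·CB·CA·CA·CA·CB
    A ↦ CA
    B ↦ CB
    C ↦ CA

A->CA, B->CB, C->CA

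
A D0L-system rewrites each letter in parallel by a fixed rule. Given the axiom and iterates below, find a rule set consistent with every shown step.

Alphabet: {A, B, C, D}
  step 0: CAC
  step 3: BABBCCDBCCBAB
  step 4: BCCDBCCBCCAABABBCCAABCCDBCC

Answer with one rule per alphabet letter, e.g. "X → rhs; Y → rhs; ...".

  step 3 ⇒ step 4: BABBCCDBCCBAB ⇒ BCC·D·BCC·BCC·A·A·BAB·BCC·A·A·BCC·D·BCC
    A ↦ D
    B ↦ BCC
    C ↦ A
    D ↦ BAB

A->D, B->BCC, C->A, D->BAB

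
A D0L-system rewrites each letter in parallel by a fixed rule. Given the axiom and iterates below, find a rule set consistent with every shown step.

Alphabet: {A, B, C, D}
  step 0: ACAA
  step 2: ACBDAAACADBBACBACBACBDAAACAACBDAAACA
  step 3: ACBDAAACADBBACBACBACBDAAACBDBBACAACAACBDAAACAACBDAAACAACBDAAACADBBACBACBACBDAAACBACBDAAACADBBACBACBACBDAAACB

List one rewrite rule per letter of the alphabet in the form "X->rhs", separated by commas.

  step 2 ⇒ step 3: ACBDAAACADBBACBACBACBDAAACAACBDAAACA ⇒ ACB·DAA·ACA·DBB·ACB·ACB·ACB·DAA·ACB·DBB·ACA·ACA·ACB·DAA·ACA·ACB·DAA·ACA·ACB·DAA·ACA·DBB·ACB·ACB·ACB·DAA·ACB·ACB·DAA·ACA·DBB·ACB·ACB·ACB·DAA·ACB
    A ↦ ACB
    B ↦ ACA
    C ↦ DAA
    D ↦ DBB

A->ACB, B->ACA, C->DAA, D->DBB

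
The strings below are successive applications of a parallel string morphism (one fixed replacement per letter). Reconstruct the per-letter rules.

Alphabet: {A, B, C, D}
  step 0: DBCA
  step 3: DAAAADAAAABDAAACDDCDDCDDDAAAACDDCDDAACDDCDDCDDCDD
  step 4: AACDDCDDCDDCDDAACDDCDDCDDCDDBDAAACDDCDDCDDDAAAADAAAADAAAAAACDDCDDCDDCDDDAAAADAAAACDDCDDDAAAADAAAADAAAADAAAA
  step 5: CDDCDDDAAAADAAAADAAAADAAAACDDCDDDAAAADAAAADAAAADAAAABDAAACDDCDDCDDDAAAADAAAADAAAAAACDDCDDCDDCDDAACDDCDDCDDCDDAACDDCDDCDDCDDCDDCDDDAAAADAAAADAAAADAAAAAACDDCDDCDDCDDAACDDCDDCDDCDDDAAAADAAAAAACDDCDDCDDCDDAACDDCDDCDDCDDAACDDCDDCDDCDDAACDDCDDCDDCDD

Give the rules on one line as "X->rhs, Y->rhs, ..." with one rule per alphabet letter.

A->CDD, B->BDA, C->D, D->AA

  step 4 ⇒ step 5: AACDDCDDCDDCDDAACDDCDDCDDCDDBDAAACDDCDDCDDDAAAADAAAADAAAAAACDDCDDCDDCDDDAAAADAAAACDDCDDDAAAADAAAADAAAADAAAA ⇒ CDD·CDD·D·AA·AA·D·AA·AA·D·AA·AA·D·AA·AA·CDD·CDD·D·AA·AA·D·AA·AA·D·AA·AA·D·AA·AA·BDA·AA·CDD·CDD·CDD·D·AA·AA·D·AA·AA·D·AA·AA·AA·CDD·CDD·CDD·CDD·AA·CDD·CDD·CDD·CDD·AA·CDD·CDD·CDD·CDD·CDD·CDD·D·AA·AA·D·AA·AA·D·AA·AA·D·AA·AA·AA·CDD·CDD·CDD·CDD·AA·CDD·CDD·CDD·CDD·D·AA·AA·D·AA·AA·AA·CDD·CDD·CDD·CDD·AA·CDD·CDD·CDD·CDD·AA·CDD·CDD·CDD·CDD·AA·CDD·CDD·CDD·CDD
    A ↦ CDD
    B ↦ BDA
    C ↦ D
    D ↦ AA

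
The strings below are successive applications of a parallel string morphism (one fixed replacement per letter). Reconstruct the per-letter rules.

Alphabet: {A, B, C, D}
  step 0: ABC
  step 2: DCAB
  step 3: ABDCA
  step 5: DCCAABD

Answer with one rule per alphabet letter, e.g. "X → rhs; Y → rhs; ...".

A->C, B->A, C->D, D->AB

  step 2 ⇒ step 3: DCAB ⇒ AB·D·C·A
    A ↦ C
    B ↦ A
    C ↦ D
    D ↦ AB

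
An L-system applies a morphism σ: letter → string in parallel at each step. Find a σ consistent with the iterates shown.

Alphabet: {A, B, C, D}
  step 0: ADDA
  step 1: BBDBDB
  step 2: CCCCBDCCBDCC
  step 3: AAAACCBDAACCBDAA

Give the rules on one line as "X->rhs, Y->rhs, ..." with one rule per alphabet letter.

  step 2 ⇒ step 3: CCCCBDCCBDCC ⇒ A·A·A·A·CC·BD·A·A·CC·BD·A·A
    B ↦ CC
    C ↦ A
    D ↦ BD
  step 0 ⇒ step 1: ADDA ⇒ B·BD·BD·B
    A ↦ B

A->B, B->CC, C->A, D->BD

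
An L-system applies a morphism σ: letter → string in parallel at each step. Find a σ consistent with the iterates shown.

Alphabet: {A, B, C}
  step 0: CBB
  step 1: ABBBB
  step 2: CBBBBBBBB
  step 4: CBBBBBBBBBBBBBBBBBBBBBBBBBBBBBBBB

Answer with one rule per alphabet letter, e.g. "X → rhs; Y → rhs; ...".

  step 1 ⇒ step 2: ABBBB ⇒ C·BB·BB·BB·BB
    A ↦ C
    B ↦ BB
  step 0 ⇒ step 1: CBB ⇒ A·BB·BB
    C ↦ A

A->C, B->BB, C->A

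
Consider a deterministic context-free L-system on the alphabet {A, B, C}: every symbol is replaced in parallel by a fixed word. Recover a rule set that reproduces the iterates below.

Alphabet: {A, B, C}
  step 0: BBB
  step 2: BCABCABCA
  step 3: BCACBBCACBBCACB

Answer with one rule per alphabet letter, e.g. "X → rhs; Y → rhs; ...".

  step 2 ⇒ step 3: BCABCABCA ⇒ BC·A·CB·BC·A·CB·BC·A·CB
    A ↦ CB
    B ↦ BC
    C ↦ A

A->CB, B->BC, C->A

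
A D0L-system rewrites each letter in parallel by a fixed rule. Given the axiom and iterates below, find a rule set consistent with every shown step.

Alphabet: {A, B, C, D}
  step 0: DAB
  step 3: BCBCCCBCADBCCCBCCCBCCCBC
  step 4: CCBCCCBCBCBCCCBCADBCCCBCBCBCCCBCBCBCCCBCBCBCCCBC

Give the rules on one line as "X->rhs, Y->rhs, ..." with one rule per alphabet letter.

  step 3 ⇒ step 4: BCBCCCBCADBCCCBCCCBCCCBC ⇒ CC·BC·CC·BC·BC·BC·CC·BC·AD·BC·CC·BC·BC·BC·CC·BC·BC·BC·CC·BC·BC·BC·CC·BC
    A ↦ AD
    B ↦ CC
    C ↦ BC
    D ↦ BC

A->AD, B->CC, C->BC, D->BC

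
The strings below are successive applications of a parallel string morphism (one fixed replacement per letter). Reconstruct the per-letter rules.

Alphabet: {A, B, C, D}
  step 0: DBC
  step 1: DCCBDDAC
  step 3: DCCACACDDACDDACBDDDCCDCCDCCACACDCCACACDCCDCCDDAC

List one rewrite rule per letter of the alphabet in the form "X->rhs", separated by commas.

  step 0 ⇒ step 1: DBC ⇒ DCC·BDD·AC
    B ↦ BDD
    C ↦ AC
    D ↦ DCC
    A ↦ DD  (constrained at step 1)

A->DD, B->BDD, C->AC, D->DCC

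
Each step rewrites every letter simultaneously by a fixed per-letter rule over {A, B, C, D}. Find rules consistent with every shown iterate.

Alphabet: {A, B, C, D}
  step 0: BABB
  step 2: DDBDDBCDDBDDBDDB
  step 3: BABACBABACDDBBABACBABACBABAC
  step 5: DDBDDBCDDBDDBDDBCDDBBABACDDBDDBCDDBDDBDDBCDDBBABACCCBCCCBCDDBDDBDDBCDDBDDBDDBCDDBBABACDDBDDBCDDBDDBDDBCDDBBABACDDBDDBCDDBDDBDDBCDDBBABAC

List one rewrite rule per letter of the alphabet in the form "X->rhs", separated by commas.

A->CBC, B->C, C->DDB, D->BA

  step 2 ⇒ step 3: DDBDDBCDDBDDBDDB ⇒ BA·BA·C·BA·BA·C·DDB·BA·BA·C·BA·BA·C·BA·BA·C
    B ↦ C
    C ↦ DDB
    D ↦ BA
    A ↦ CBC  (constrained at step 0)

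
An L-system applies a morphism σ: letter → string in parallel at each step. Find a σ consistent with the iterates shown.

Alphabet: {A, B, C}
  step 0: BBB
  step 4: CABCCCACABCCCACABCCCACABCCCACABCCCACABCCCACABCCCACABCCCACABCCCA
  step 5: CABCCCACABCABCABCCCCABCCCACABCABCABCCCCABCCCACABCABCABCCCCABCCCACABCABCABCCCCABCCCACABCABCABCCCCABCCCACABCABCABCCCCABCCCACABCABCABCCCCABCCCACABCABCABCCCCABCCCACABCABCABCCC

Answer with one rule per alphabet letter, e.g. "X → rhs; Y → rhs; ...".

A->CCC, B->A, C->CAB

  step 4 ⇒ step 5: CABCCCACABCCCACABCCCACABCCCACABCCCACABCCCACABCCCACABCCCACABCCCA ⇒ CAB·CCC·A·CAB·CAB·CAB·CCC·CAB·CCC·A·CAB·CAB·CAB·CCC·CAB·CCC·A·CAB·CAB·CAB·CCC·CAB·CCC·A·CAB·CAB·CAB·CCC·CAB·CCC·A·CAB·CAB·CAB·CCC·CAB·CCC·A·CAB·CAB·CAB·CCC·CAB·CCC·A·CAB·CAB·CAB·CCC·CAB·CCC·A·CAB·CAB·CAB·CCC·CAB·CCC·A·CAB·CAB·CAB·CCC
    A ↦ CCC
    B ↦ A
    C ↦ CAB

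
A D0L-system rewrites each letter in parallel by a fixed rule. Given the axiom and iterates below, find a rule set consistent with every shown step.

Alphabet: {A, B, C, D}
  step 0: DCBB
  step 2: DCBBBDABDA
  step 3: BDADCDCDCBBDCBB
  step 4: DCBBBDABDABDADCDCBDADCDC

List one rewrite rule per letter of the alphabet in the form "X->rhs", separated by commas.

A->B, B->DC, C->DA, D->B

  step 3 ⇒ step 4: BDADCDCDCBBDCBB ⇒ DC·B·B·B·DA·B·DA·B·DA·DC·DC·B·DA·DC·DC
    A ↦ B
    B ↦ DC
    C ↦ DA
    D ↦ B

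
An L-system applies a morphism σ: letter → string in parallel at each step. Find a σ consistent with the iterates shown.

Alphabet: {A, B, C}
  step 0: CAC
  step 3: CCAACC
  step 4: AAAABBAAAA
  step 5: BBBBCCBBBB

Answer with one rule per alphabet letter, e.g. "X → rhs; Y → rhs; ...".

  step 4 ⇒ step 5: AAAABBAAAA ⇒ B·B·B·B·C·C·B·B·B·B
    A ↦ B
    B ↦ C
  step 3 ⇒ step 4: CCAACC ⇒ AA·AA·B·B·AA·AA
    C ↦ AA

A->B, B->C, C->AA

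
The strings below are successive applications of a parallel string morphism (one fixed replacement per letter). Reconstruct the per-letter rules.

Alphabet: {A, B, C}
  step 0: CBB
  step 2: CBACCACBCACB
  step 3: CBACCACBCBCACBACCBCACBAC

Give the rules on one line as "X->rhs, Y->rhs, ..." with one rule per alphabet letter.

  step 2 ⇒ step 3: CBACCACBCACB ⇒ CB·AC·CA·CB·CB·CA·CB·AC·CB·CA·CB·AC
    A ↦ CA
    B ↦ AC
    C ↦ CB

A->CA, B->AC, C->CB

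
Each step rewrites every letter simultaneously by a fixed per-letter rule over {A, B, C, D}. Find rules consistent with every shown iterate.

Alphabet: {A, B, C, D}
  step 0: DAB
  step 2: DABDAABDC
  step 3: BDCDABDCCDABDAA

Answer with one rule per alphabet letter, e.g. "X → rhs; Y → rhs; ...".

A->C, B->DA, C->AA, D->BD

  step 2 ⇒ step 3: DABDAABDC ⇒ BD·C·DA·BD·C·C·DA·BD·AA
    A ↦ C
    B ↦ DA
    C ↦ AA
    D ↦ BD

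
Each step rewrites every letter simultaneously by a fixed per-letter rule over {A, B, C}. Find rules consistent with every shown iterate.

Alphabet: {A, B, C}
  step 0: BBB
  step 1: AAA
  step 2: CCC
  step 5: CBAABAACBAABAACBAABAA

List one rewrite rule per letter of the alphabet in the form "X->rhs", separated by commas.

A->C, B->A, C->BAA

  step 1 ⇒ step 2: AAA ⇒ C·C·C
    A ↦ C
  step 0 ⇒ step 1: BBB ⇒ A·A·A
    B ↦ A
    C ↦ BAA  (constrained at step 2)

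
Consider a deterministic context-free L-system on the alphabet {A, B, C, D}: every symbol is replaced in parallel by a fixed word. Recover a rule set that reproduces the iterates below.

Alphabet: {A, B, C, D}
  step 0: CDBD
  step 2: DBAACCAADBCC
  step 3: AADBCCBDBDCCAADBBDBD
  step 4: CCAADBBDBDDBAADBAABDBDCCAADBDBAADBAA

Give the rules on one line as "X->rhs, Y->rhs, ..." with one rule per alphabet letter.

  step 3 ⇒ step 4: AADBCCBDBDCCAADBBDBD ⇒ C·C·AA·DB·BD·BD·DB·AA·DB·AA·BD·BD·C·C·AA·DB·DB·AA·DB·AA
    A ↦ C
    B ↦ DB
    C ↦ BD
    D ↦ AA

A->C, B->DB, C->BD, D->AA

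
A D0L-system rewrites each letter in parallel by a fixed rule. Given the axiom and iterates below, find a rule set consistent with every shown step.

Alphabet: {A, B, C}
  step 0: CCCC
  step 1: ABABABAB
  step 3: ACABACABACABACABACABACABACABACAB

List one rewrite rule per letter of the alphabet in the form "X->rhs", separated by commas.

A->AC, B->AC, C->AB

  step 0 ⇒ step 1: CCCC ⇒ AB·AB·AB·AB
    C ↦ AB
    A ↦ AC  (constrained at step 1)
    B ↦ AC  (constrained at step 1)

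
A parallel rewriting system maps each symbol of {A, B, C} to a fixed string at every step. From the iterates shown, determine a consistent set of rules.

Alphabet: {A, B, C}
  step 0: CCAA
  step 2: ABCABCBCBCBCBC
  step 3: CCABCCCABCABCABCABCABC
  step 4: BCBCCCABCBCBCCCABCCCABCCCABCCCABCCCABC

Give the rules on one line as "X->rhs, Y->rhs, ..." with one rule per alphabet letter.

  step 3 ⇒ step 4: CCABCCCABCABCABCABCABC ⇒ BC·BC·CC·A·BC·BC·BC·CC·A·BC·CC·A·BC·CC·A·BC·CC·A·BC·CC·A·BC
    A ↦ CC
    B ↦ A
    C ↦ BC

A->CC, B->A, C->BC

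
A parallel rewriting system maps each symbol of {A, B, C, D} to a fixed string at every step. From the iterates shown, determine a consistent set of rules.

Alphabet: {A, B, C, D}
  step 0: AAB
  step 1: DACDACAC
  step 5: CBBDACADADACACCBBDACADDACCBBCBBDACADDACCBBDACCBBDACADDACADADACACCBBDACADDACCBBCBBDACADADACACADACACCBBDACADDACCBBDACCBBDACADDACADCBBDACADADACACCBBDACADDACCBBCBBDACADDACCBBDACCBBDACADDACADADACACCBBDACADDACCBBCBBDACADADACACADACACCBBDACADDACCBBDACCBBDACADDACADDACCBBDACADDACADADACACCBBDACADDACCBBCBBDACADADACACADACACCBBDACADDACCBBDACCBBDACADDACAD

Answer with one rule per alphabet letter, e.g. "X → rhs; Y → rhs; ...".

A->DAC, B->AC, C->AD, D->CBB

  step 0 ⇒ step 1: AAB ⇒ DAC·DAC·AC
    A ↦ DAC
    B ↦ AC
    C ↦ AD  (constrained at step 1)
    D ↦ CBB  (constrained at step 1)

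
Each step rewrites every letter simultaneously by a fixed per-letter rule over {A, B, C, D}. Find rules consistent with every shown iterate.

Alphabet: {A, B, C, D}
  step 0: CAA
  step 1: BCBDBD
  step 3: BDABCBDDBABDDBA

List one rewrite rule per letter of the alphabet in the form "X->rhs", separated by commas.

  step 0 ⇒ step 1: CAA ⇒ BC·BD·BD
    A ↦ BD
    C ↦ BC
    B ↦ A  (constrained at step 1)
    D ↦ DB  (constrained at step 1)

A->BD, B->A, C->BC, D->DB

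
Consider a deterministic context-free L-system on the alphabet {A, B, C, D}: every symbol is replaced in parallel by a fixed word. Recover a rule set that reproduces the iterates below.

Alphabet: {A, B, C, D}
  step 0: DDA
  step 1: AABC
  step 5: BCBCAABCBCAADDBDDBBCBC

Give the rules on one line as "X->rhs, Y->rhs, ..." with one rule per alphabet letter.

  step 0 ⇒ step 1: DDA ⇒ A·A·BC
    A ↦ BC
    D ↦ A
    B ↦ DD  (constrained at step 1)
    C ↦ B  (constrained at step 1)

A->BC, B->DD, C->B, D->A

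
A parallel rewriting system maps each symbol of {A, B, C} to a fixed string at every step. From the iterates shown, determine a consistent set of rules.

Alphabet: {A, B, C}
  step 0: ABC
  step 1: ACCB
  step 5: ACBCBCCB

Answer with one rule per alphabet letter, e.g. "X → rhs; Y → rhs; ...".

  step 0 ⇒ step 1: ABC ⇒ AC·C·B
    A ↦ AC
    B ↦ C
    C ↦ B

A->AC, B->C, C->B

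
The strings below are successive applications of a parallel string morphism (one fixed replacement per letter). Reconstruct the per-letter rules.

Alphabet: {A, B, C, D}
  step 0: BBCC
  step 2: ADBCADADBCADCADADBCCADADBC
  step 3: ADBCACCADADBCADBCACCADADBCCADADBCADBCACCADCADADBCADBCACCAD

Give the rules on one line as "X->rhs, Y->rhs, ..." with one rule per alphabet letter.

  step 2 ⇒ step 3: ADBCADADBCADCADADBCCADADBC ⇒ ADB·C·AC·CAD·ADB·C·ADB·C·AC·CAD·ADB·C·CAD·ADB·C·ADB·C·AC·CAD·CAD·ADB·C·ADB·C·AC·CAD
    A ↦ ADB
    B ↦ AC
    C ↦ CAD
    D ↦ C

A->ADB, B->AC, C->CAD, D->C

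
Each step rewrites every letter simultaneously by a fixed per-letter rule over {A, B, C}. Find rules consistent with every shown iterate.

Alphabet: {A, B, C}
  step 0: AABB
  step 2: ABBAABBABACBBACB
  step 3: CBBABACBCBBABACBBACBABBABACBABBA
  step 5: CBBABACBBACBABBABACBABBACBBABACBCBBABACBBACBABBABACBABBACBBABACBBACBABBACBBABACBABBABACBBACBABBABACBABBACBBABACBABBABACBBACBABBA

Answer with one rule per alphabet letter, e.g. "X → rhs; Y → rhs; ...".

  step 2 ⇒ step 3: ABBAABBABACBBACB ⇒ CB·BA·BA·CB·CB·BA·BA·CB·BA·CB·AB·BA·BA·CB·AB·BA
    A ↦ CB
    B ↦ BA
    C ↦ AB

A->CB, B->BA, C->AB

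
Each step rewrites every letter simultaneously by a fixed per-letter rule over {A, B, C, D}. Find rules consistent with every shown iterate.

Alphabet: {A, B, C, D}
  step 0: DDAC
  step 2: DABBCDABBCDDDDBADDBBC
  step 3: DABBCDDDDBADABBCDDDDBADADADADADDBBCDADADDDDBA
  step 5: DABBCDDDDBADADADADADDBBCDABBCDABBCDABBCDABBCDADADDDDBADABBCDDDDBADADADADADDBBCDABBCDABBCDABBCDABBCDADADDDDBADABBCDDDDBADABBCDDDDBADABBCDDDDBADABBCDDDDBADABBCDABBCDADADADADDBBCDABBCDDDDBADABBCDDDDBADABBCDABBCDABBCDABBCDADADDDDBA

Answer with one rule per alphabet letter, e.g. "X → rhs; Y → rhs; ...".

  step 2 ⇒ step 3: DABBCDABBCDDDDBADDBBC ⇒ DA·BBC·DD·DD·BA·DA·BBC·DD·DD·BA·DA·DA·DA·DA·DD·BBC·DA·DA·DD·DD·BA
    A ↦ BBC
    B ↦ DD
    C ↦ BA
    D ↦ DA

A->BBC, B->DD, C->BA, D->DA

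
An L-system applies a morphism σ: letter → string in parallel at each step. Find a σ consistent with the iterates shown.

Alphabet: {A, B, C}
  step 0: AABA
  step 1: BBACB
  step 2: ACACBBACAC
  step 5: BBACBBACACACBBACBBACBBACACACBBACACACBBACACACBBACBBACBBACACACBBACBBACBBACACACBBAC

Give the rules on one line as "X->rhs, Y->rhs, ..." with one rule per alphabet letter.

  step 1 ⇒ step 2: BBACB ⇒ AC·AC·B·BAC·AC
    A ↦ B
    B ↦ AC
    C ↦ BAC

A->B, B->AC, C->BAC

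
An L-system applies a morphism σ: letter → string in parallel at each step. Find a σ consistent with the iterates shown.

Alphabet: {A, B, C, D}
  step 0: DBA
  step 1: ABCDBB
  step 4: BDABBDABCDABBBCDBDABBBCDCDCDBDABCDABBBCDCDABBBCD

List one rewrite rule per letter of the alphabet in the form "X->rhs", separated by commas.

A->BB, B->CD, C->BD, D->AB

  step 0 ⇒ step 1: DBA ⇒ AB·CD·BB
    A ↦ BB
    B ↦ CD
    D ↦ AB
    C ↦ BD  (constrained at step 1)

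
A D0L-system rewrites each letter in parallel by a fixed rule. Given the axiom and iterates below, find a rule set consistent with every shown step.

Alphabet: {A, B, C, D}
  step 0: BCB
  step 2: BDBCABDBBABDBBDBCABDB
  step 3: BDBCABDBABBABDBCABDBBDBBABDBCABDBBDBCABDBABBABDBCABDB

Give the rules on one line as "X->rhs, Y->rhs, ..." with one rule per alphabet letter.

A->BA, B->BDB, C->AB, D->CA

  step 2 ⇒ step 3: BDBCABDBBABDBBDBCABDB ⇒ BDB·CA·BDB·AB·BA·BDB·CA·BDB·BDB·BA·BDB·CA·BDB·BDB·CA·BDB·AB·BA·BDB·CA·BDB
    A ↦ BA
    B ↦ BDB
    C ↦ AB
    D ↦ CA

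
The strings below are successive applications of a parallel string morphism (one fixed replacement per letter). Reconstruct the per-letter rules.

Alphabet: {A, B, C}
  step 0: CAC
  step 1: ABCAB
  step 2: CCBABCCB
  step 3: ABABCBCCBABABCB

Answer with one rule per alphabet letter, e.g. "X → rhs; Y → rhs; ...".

A->C, B->CB, C->AB

  step 2 ⇒ step 3: CCBABCCB ⇒ AB·AB·CB·C·CB·AB·AB·CB
    A ↦ C
    B ↦ CB
    C ↦ AB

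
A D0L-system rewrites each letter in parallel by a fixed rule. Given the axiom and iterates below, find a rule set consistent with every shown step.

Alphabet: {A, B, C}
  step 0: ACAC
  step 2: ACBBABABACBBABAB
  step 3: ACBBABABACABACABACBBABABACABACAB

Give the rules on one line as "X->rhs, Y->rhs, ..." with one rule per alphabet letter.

A->AC, B->AB, C->BB

  step 2 ⇒ step 3: ACBBABABACBBABAB ⇒ AC·BB·AB·AB·AC·AB·AC·AB·AC·BB·AB·AB·AC·AB·AC·AB
    A ↦ AC
    B ↦ AB
    C ↦ BB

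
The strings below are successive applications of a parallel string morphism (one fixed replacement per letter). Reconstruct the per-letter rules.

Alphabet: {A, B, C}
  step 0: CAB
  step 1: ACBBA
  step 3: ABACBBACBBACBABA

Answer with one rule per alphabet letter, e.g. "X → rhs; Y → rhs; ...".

  step 0 ⇒ step 1: CAB ⇒ A·CB·BA
    A ↦ CB
    B ↦ BA
    C ↦ A

A->CB, B->BA, C->A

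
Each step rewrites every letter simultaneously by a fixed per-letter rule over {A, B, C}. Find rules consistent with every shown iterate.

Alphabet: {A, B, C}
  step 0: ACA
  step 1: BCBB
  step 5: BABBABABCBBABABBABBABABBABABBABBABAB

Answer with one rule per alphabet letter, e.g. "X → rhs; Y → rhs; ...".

A->B, B->BA, C->CB

  step 0 ⇒ step 1: ACA ⇒ B·CB·B
    A ↦ B
    C ↦ CB
    B ↦ BA  (constrained at step 1)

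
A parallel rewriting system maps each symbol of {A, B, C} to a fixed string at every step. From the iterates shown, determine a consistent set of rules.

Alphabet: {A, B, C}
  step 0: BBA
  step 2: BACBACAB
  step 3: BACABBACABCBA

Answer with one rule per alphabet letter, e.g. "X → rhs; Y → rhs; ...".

  step 2 ⇒ step 3: BACBACAB ⇒ BA·C·AB·BA·C·AB·C·BA
    A ↦ C
    B ↦ BA
    C ↦ AB

A->C, B->BA, C->AB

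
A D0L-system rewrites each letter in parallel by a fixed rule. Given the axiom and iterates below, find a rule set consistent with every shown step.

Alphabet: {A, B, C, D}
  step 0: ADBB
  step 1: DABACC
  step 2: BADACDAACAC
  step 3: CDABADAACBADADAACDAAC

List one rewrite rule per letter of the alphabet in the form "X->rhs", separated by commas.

A->DA, B->C, C->AC, D->BA

  step 2 ⇒ step 3: BADACDAACAC ⇒ C·DA·BA·DA·AC·BA·DA·DA·AC·DA·AC
    A ↦ DA
    B ↦ C
    C ↦ AC
    D ↦ BA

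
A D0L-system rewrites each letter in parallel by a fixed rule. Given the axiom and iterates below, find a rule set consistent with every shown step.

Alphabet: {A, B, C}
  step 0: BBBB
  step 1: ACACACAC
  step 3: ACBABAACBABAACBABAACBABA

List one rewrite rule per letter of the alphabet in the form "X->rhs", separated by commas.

  step 0 ⇒ step 1: BBBB ⇒ AC·AC·AC·AC
    B ↦ AC
    A ↦ BA  (constrained at step 1)
    C ↦ A  (constrained at step 1)

A->BA, B->AC, C->A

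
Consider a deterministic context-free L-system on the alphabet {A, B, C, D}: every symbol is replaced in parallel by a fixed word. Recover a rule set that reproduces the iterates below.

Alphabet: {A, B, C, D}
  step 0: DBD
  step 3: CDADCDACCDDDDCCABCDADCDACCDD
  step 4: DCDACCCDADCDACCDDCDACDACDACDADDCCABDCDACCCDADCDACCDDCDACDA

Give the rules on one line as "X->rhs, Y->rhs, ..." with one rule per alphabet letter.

A->CC, B->AB, C->D, D->CDA

  step 3 ⇒ step 4: CDADCDACCDDDDCCABCDADCDACCDD ⇒ D·CDA·CC·CDA·D·CDA·CC·D·D·CDA·CDA·CDA·CDA·D·D·CC·AB·D·CDA·CC·CDA·D·CDA·CC·D·D·CDA·CDA
    A ↦ CC
    B ↦ AB
    C ↦ D
    D ↦ CDA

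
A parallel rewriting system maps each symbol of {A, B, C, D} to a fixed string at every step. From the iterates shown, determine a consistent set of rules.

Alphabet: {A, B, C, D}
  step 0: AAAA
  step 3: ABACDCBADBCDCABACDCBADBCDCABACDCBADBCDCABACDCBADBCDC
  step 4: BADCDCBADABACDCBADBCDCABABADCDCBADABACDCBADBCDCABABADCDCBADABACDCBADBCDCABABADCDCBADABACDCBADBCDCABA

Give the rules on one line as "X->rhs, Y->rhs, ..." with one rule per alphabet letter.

A->BAD, B->CDC, C->A, D->B

  step 3 ⇒ step 4: ABACDCBADBCDCABACDCBADBCDCABACDCBADBCDCABACDCBADBCDC ⇒ BAD·CDC·BAD·A·B·A·CDC·BAD·B·CDC·A·B·A·BAD·CDC·BAD·A·B·A·CDC·BAD·B·CDC·A·B·A·BAD·CDC·BAD·A·B·A·CDC·BAD·B·CDC·A·B·A·BAD·CDC·BAD·A·B·A·CDC·BAD·B·CDC·A·B·A
    A ↦ BAD
    B ↦ CDC
    C ↦ A
    D ↦ B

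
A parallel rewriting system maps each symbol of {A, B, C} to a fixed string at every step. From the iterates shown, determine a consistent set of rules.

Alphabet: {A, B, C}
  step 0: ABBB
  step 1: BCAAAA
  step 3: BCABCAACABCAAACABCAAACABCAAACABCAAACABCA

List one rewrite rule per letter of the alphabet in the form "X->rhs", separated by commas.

  step 0 ⇒ step 1: ABBB ⇒ BCA·A·A·A
    A ↦ BCA
    B ↦ A
    C ↦ ACA  (constrained at step 1)

A->BCA, B->A, C->ACA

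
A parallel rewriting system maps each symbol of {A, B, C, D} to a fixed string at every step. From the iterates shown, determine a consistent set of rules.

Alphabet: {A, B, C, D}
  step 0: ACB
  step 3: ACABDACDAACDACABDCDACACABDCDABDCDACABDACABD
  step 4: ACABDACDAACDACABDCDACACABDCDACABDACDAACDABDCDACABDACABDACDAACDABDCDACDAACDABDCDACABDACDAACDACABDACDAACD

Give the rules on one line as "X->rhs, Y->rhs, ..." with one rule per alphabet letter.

  step 3 ⇒ step 4: ACABDACDAACDACABDCDACACABDCDABDCDACABDACABD ⇒ AC·ABD·AC·DAA·CD·AC·ABD·CD·AC·AC·ABD·CD·AC·ABD·AC·DAA·CD·ABD·CD·AC·ABD·AC·ABD·AC·DAA·CD·ABD·CD·AC·DAA·CD·ABD·CD·AC·ABD·AC·DAA·CD·AC·ABD·AC·DAA·CD
    A ↦ AC
    B ↦ DAA
    C ↦ ABD
    D ↦ CD

A->AC, B->DAA, C->ABD, D->CD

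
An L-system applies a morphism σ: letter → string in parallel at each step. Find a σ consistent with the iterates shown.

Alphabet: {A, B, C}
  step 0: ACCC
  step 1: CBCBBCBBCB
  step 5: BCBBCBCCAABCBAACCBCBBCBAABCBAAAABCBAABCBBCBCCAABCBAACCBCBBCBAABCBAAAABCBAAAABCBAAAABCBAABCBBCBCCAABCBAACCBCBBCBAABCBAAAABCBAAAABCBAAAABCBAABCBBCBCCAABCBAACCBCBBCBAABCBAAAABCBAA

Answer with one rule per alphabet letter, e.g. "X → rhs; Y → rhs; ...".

  step 0 ⇒ step 1: ACCC ⇒ C·BCB·BCB·BCB
    A ↦ C
    C ↦ BCB
    B ↦ AA  (constrained at step 1)

A->C, B->AA, C->BCB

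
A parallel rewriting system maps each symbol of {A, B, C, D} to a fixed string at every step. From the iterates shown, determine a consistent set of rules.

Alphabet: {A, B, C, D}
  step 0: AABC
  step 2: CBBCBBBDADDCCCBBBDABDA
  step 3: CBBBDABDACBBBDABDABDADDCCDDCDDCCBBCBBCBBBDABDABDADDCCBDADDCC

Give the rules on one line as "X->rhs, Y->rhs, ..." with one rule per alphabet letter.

A->C, B->BDA, C->CBB, D->DDC

  step 2 ⇒ step 3: CBBCBBBDADDCCCBBBDABDA ⇒ CBB·BDA·BDA·CBB·BDA·BDA·BDA·DDC·C·DDC·DDC·CBB·CBB·CBB·BDA·BDA·BDA·DDC·C·BDA·DDC·C
    A ↦ C
    B ↦ BDA
    C ↦ CBB
    D ↦ DDC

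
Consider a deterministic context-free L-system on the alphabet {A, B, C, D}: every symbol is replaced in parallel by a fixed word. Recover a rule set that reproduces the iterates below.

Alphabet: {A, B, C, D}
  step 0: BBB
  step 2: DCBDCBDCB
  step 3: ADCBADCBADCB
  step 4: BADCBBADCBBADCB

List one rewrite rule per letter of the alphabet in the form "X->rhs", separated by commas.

  step 3 ⇒ step 4: ADCBADCBADCB ⇒ B·A·D·CB·B·A·D·CB·B·A·D·CB
    A ↦ B
    B ↦ CB
    C ↦ D
    D ↦ A

A->B, B->CB, C->D, D->A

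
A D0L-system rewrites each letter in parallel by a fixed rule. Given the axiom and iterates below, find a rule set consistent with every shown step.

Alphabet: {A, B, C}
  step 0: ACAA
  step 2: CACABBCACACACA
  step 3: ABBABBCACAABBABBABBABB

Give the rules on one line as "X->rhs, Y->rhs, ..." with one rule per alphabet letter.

A->BB, B->CA, C->A

  step 2 ⇒ step 3: CACABBCACACACA ⇒ A·BB·A·BB·CA·CA·A·BB·A·BB·A·BB·A·BB
    A ↦ BB
    B ↦ CA
    C ↦ A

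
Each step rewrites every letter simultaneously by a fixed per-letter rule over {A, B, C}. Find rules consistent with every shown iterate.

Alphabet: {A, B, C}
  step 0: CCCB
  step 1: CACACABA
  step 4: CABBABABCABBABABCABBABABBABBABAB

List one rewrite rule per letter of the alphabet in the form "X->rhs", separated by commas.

  step 0 ⇒ step 1: CCCB ⇒ CA·CA·CA·BA
    B ↦ BA
    C ↦ CA
    A ↦ B  (constrained at step 1)

A->B, B->BA, C->CA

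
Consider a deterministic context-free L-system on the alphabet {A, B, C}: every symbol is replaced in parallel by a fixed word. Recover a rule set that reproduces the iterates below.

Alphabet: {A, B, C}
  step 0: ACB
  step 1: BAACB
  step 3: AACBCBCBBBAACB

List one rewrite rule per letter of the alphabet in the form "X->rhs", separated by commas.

A->B, B->CB, C->AA

  step 0 ⇒ step 1: ACB ⇒ B·AA·CB
    A ↦ B
    B ↦ CB
    C ↦ AA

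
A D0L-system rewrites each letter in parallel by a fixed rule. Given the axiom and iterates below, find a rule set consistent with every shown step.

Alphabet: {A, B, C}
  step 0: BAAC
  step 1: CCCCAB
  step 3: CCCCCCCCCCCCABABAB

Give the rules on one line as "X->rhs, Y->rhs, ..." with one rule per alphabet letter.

A->C, B->CC, C->AB

  step 0 ⇒ step 1: BAAC ⇒ CC·C·C·AB
    A ↦ C
    B ↦ CC
    C ↦ AB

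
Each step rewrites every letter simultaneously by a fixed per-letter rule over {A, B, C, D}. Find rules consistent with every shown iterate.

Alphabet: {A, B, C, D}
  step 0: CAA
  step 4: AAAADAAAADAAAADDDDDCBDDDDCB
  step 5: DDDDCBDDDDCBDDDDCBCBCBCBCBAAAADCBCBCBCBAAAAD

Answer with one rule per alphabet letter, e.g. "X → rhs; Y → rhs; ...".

  step 4 ⇒ step 5: AAAADAAAADAAAADDDDDCBDDDDCB ⇒ D·D·D·D·CB·D·D·D·D·CB·D·D·D·D·CB·CB·CB·CB·CB·AAA·AD·CB·CB·CB·CB·AAA·AD
    A ↦ D
    B ↦ AD
    C ↦ AAA
    D ↦ CB

A->D, B->AD, C->AAA, D->CB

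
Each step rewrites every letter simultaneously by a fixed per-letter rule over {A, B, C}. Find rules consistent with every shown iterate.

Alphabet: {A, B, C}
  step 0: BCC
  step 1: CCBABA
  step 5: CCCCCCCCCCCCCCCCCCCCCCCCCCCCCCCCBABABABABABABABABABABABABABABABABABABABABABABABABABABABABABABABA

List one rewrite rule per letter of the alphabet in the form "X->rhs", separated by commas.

  step 0 ⇒ step 1: BCC ⇒ CC·BA·BA
    B ↦ CC
    C ↦ BA
    A ↦ CC  (constrained at step 1)

A->CC, B->CC, C->BA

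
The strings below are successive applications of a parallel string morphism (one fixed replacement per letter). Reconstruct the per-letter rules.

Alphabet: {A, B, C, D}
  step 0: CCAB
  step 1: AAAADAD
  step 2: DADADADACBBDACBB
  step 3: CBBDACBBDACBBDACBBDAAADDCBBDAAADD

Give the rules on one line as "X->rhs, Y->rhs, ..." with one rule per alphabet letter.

A->DA, B->D, C->AA, D->CBB

  step 2 ⇒ step 3: DADADADACBBDACBB ⇒ CBB·DA·CBB·DA·CBB·DA·CBB·DA·AA·D·D·CBB·DA·AA·D·D
    A ↦ DA
    B ↦ D
    C ↦ AA
    D ↦ CBB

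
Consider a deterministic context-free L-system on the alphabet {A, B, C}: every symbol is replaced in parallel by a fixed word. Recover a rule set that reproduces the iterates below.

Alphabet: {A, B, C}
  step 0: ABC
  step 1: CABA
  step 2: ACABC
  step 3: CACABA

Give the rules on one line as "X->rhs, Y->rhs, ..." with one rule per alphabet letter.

  step 2 ⇒ step 3: ACABC ⇒ C·A·C·AB·A
    A ↦ C
    B ↦ AB
    C ↦ A

A->C, B->AB, C->A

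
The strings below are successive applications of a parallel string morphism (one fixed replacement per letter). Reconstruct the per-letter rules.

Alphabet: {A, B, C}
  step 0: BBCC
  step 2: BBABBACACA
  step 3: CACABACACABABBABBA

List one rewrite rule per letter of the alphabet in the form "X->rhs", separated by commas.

  step 2 ⇒ step 3: BBABBACACA ⇒ CA·CA·BA·CA·CA·BA·B·BA·B·BA
    A ↦ BA
    B ↦ CA
    C ↦ B

A->BA, B->CA, C->B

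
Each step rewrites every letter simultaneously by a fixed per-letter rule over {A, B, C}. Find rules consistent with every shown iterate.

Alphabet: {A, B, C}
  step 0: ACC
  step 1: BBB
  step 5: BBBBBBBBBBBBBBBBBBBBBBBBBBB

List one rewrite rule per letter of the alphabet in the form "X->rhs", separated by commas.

  step 0 ⇒ step 1: ACC ⇒ B·B·B
    A ↦ B
    C ↦ B
    B ↦ CCA  (constrained at step 1)

A->B, B->CCA, C->B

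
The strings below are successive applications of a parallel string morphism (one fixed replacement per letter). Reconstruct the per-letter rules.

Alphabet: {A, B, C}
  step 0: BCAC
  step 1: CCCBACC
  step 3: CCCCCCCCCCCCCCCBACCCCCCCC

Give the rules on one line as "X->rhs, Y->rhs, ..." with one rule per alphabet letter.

A->BA, B->C, C->CC

  step 0 ⇒ step 1: BCAC ⇒ C·CC·BA·CC
    A ↦ BA
    B ↦ C
    C ↦ CC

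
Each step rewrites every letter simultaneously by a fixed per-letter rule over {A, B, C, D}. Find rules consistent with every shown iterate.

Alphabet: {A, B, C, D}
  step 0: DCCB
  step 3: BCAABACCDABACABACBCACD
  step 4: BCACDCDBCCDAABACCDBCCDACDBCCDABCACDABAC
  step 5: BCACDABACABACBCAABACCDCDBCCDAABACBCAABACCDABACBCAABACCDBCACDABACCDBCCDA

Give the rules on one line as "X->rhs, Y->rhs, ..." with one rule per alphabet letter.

  step 4 ⇒ step 5: BCACDCDBCCDAABACCDBCCDACDBCCDABCACDABAC ⇒ BC·A·CD·A·BAC·A·BAC·BC·A·A·BAC·CD·CD·BC·CD·A·A·BAC·BC·A·A·BAC·CD·A·BAC·BC·A·A·BAC·CD·BC·A·CD·A·BAC·CD·BC·CD·A
    A ↦ CD
    B ↦ BC
    C ↦ A
    D ↦ BAC

A->CD, B->BC, C->A, D->BAC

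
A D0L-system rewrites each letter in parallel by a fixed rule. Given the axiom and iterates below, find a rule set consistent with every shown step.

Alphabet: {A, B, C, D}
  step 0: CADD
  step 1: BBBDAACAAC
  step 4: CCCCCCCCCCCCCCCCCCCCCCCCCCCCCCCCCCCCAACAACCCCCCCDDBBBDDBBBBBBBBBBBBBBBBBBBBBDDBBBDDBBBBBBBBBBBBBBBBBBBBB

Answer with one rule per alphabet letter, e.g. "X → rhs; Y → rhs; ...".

A->D, B->CC, C->BBB, D->AAC

  step 0 ⇒ step 1: CADD ⇒ BBB·D·AAC·AAC
    A ↦ D
    C ↦ BBB
    D ↦ AAC
    B ↦ CC  (constrained at step 1)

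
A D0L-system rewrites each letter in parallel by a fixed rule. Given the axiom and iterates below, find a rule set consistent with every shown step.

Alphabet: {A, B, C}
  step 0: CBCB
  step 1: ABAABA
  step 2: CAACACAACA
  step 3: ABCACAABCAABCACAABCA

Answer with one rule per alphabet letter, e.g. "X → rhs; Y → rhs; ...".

  step 2 ⇒ step 3: CAACACAACA ⇒ AB·CA·CA·AB·CA·AB·CA·CA·AB·CA
    A ↦ CA
    C ↦ AB
  step 0 ⇒ step 1: CBCB ⇒ AB·A·AB·A
    B ↦ A

A->CA, B->A, C->AB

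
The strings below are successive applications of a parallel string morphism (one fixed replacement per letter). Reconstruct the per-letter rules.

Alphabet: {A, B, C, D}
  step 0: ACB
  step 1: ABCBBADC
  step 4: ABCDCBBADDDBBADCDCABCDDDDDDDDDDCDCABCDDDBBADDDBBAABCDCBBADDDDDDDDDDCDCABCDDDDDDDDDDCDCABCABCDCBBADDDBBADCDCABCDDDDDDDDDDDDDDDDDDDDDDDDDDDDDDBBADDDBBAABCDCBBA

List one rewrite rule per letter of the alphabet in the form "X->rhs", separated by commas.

A->ABC, B->DC, C->BBA, D->DDD

  step 0 ⇒ step 1: ACB ⇒ ABC·BBA·DC
    A ↦ ABC
    B ↦ DC
    C ↦ BBA
    D ↦ DDD  (constrained at step 1)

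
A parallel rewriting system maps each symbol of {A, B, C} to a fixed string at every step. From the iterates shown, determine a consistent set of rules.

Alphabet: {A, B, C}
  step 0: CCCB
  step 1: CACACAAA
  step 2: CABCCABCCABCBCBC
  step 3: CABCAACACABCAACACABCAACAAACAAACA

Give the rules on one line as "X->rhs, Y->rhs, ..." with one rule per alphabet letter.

A->BC, B->AA, C->CA

  step 2 ⇒ step 3: CABCCABCCABCBCBC ⇒ CA·BC·AA·CA·CA·BC·AA·CA·CA·BC·AA·CA·AA·CA·AA·CA
    A ↦ BC
    B ↦ AA
    C ↦ CA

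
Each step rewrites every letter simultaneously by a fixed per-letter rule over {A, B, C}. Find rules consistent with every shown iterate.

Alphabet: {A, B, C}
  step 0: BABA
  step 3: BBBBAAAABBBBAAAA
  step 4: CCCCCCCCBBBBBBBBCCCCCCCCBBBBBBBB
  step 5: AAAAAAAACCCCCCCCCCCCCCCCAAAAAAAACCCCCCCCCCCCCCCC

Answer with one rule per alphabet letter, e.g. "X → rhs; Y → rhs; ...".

  step 4 ⇒ step 5: CCCCCCCCBBBBBBBBCCCCCCCCBBBBBBBB ⇒ A·A·A·A·A·A·A·A·CC·CC·CC·CC·CC·CC·CC·CC·A·A·A·A·A·A·A·A·CC·CC·CC·CC·CC·CC·CC·CC
    B ↦ CC
    C ↦ A
  step 3 ⇒ step 4: BBBBAAAABBBBAAAA ⇒ CC·CC·CC·CC·BB·BB·BB·BB·CC·CC·CC·CC·BB·BB·BB·BB
    A ↦ BB

A->BB, B->CC, C->A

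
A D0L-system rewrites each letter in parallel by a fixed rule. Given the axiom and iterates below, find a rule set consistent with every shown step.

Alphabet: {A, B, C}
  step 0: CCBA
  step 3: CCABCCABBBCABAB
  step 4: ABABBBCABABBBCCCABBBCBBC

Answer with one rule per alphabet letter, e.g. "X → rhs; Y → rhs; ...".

  step 3 ⇒ step 4: CCABCCABBBCABAB ⇒ AB·AB·BB·C·AB·AB·BB·C·C·C·AB·BB·C·BB·C
    A ↦ BB
    B ↦ C
    C ↦ AB

A->BB, B->C, C->AB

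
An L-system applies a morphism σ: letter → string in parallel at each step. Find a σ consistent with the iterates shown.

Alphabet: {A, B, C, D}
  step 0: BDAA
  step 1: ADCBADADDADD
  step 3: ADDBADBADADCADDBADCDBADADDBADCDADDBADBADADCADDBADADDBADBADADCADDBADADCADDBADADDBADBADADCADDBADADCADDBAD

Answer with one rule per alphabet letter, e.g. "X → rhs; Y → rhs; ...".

  step 0 ⇒ step 1: BDAA ⇒ ADC·BAD·ADD·ADD
    A ↦ ADD
    B ↦ ADC
    D ↦ BAD
    C ↦ CD  (constrained at step 1)

A->ADD, B->ADC, C->CD, D->BAD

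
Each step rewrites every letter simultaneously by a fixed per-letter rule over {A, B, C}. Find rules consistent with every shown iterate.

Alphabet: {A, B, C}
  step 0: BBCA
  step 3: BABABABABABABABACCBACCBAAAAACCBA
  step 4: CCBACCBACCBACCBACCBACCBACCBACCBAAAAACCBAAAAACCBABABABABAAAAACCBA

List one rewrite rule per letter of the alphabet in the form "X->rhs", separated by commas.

  step 3 ⇒ step 4: BABABABABABABABACCBACCBAAAAACCBA ⇒ CC·BA·CC·BA·CC·BA·CC·BA·CC·BA·CC·BA·CC·BA·CC·BA·AA·AA·CC·BA·AA·AA·CC·BA·BA·BA·BA·BA·AA·AA·CC·BA
    A ↦ BA
    B ↦ CC
    C ↦ AA

A->BA, B->CC, C->AA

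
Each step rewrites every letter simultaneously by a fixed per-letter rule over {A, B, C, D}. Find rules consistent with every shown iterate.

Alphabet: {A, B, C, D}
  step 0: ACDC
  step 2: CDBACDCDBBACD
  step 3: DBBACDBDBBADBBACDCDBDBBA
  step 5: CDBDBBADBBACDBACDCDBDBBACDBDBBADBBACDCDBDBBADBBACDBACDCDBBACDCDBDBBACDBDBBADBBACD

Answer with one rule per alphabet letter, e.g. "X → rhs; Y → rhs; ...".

  step 2 ⇒ step 3: CDBACDCDBBACD ⇒ DB·BA·CD·B·DB·BA·DB·BA·CD·CD·B·DB·BA
    A ↦ B
    B ↦ CD
    C ↦ DB
    D ↦ BA

A->B, B->CD, C->DB, D->BA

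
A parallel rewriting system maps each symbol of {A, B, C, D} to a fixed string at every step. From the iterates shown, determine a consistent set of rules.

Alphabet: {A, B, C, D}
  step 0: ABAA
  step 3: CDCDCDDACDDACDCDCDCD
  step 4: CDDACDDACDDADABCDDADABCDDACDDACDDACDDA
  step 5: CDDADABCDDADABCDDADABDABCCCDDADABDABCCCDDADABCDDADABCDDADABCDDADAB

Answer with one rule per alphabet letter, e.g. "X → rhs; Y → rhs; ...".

  step 4 ⇒ step 5: CDDACDDACDDADABCDDADABCDDACDDACDDACDDA ⇒ CD·DA·DA·B·CD·DA·DA·B·CD·DA·DA·B·DA·B·CC·CD·DA·DA·B·DA·B·CC·CD·DA·DA·B·CD·DA·DA·B·CD·DA·DA·B·CD·DA·DA·B
    A ↦ B
    B ↦ CC
    C ↦ CD
    D ↦ DA

A->B, B->CC, C->CD, D->DA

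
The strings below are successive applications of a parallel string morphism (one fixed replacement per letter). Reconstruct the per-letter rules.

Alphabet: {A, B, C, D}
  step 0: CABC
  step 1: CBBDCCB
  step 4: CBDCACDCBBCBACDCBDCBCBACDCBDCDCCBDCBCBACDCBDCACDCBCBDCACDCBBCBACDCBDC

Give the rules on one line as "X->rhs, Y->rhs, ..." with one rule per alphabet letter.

  step 0 ⇒ step 1: CABC ⇒ CB·B·DC·CB
    A ↦ B
    B ↦ DC
    C ↦ CB
    D ↦ ACD  (constrained at step 1)

A->B, B->DC, C->CB, D->ACD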